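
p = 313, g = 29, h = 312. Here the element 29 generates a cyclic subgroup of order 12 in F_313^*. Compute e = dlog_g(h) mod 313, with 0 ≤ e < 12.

6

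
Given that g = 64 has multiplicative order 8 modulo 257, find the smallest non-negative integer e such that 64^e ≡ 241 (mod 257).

2

Successive powers of 64 modulo 257:
  64^0=1  64^1=64  64^2=241
So 64^2 ≡ 241 (mod 257), giving e = 2.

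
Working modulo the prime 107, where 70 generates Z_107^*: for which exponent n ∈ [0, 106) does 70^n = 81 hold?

52

Baby-step giant-step with m = ceil(sqrt(106)) = 11.
Baby table (70^j mod 107 for j=0..10):
  0:1  1:70  2:85  3:65  4:56  5:68  6:52  7:2
  8:33  9:63  10:23
Giant step factor: 70^(-11) ≡ 43 (mod 107).
Scan 81·43^i mod 107 for i = 0, 1, …:
  i=0: 81   i=1: 59   i=2: 76   i=3: 58
  i=4: 33
Match at i=4, j=8: n = 4·11 + 8 = 52.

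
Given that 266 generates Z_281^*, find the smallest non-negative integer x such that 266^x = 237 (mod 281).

Baby-step giant-step with m = ceil(sqrt(280)) = 17.
Baby table (266^j mod 281 for j=0..16):
  0:1  1:266  2:225  3:278  4:45  5:168  6:9  7:146
  8:58  9:254  10:124  11:107  12:81  13:190  14:241  15:38
  16:273
Giant step factor: 266^(-17) ≡ 185 (mod 281).
Scan 237·185^i mod 281 for i = 0, 1, …:
  i=0: 237   i=1: 9
Match at i=1, j=6: x = 1·17 + 6 = 23.

23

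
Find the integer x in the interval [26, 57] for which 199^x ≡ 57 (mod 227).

42

Compute 199^26 mod 227 = 159, then multiply by 199 repeatedly:
  199^26=159  199^27=88  199^28=33  199^29=211  199^30=221
  199^31=168  199^32=63  199^33=52  199^34=133  199^35=135
  199^36=79  199^37=58  199^38=192  199^39=72  199^40=27
  199^41=152  199^42=57
Found 57 at exponent 42.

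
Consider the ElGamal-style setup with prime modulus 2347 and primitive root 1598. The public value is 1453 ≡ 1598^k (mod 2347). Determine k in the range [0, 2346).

707

Baby-step giant-step with m = ceil(sqrt(2346)) = 49.
Baby table (1598^j mod 2347 for j=0..48):
  0:1  1:1598  2:68  3:702  4:2277  5:796  6:2281  7:147
  8:206  9:608  10:2273  11:1445  12:2009  13:2033  14:486  15:2118
  16:190  17:857  18:1185  19:1948  20:782  21:1032  22:1542  23:2113
  24:1588  25:517  26:22  27:2298  28:1496  29:1362  30:807  31:1083
  32:895  33:887  34:2185  35:1641  36:719  37:1279  38:1952  39:133
  40:1304  41:2003  42:1833  43:78  44:253  45:610  46:775  47:1581
  48:1066
Giant step factor: 1598^(-49) ≡ 884 (mod 2347).
Scan 1453·884^i mod 2347 for i = 0, 1, …:
  i=0: 1453   i=1: 643   i=2: 438   i=3: 2284
  i=4: 636   i=5: 1291   i=6: 602   i=7: 1746
  i=8: 1485   i=9: 767     …   i=13: 872
  i=14: 1032
Match at i=14, j=21: k = 14·49 + 21 = 707.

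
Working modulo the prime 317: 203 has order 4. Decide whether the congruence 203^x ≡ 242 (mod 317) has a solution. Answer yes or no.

no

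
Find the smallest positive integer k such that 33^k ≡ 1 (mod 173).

The order of 33 must divide p − 1 = 172 = 2^2 · 43.
Divisors: 1, 2, 4, 43, 86, 172.
Check each in increasing order: 33^1 ≡ 33;  33^2 ≡ 51;  33^4 ≡ 6;  33^43 ≡ 172;  33^86 ≡ 1.
Smallest exponent giving 1 is 86.

86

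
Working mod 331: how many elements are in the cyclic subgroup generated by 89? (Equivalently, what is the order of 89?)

33

The order of 89 must divide p − 1 = 330 = 2 · 3 · 5 · 11.
Divisors: 1, 2, 3, 5, 6, 10, 11, 15, 22, 30, 33, 55, 66, 110, 165, 330.
Check each in increasing order: 89^1 ≡ 89;  89^2 ≡ 308;  89^3 ≡ 270;  89^5 ≡ 79;  89^6 ≡ 80;  89^10 ≡ 283;  89^11 ≡ 31;  89^15 ≡ 180;  89^22 ≡ 299;  89^30 ≡ 293;  89^33 ≡ 1.
Smallest exponent giving 1 is 33.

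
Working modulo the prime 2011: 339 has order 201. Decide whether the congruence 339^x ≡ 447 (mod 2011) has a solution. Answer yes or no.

447 ∈ ⟨339⟩ iff 447^201 ≡ 1 (mod 2011), since |⟨339⟩| = 201.
447^201 mod 2011 = 1958.
Since 1958 ≠ 1, 447 does not lie in the subgroup.

no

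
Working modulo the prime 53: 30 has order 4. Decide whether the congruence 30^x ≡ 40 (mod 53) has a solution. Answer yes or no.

40 ∈ ⟨30⟩ iff 40^4 ≡ 1 (mod 53), since |⟨30⟩| = 4.
40^4 mod 53 = 47.
Since 47 ≠ 1, 40 does not lie in the subgroup.

no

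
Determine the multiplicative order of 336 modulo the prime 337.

2

The order of 336 must divide p − 1 = 336 = 2^4 · 3 · 7.
Divisors: 1, 2, 3, 4, 6, 7, 8, 12, 14, 16, 21, 24, 28, 42, 48, 56, 84, 112, 168, 336.
Check each in increasing order: 336^1 ≡ 336;  336^2 ≡ 1.
Smallest exponent giving 1 is 2.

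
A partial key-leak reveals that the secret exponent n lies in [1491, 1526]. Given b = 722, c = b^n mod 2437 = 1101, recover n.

1491

Compute 722^1491 mod 2437 = 1101, then multiply by 722 repeatedly:
  722^1491=1101
Found 1101 at exponent 1491.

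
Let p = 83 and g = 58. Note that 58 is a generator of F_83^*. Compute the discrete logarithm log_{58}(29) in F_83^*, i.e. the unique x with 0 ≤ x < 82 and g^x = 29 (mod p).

64

Baby-step giant-step with m = ceil(sqrt(82)) = 10.
Baby table (58^j mod 83 for j=0..9):
  0:1  1:58  2:44  3:62  4:27  5:72  6:26  7:14
  8:65  9:35
Giant step factor: 58^(-10) ≡ 59 (mod 83).
Scan 29·59^i mod 83 for i = 0, 1, …:
  i=0: 29   i=1: 51   i=2: 21   i=3: 77
  i=4: 61   i=5: 30   i=6: 27
Match at i=6, j=4: x = 6·10 + 4 = 64.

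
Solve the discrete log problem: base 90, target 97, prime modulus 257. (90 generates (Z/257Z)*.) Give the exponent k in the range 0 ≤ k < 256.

Baby-step giant-step with m = ceil(sqrt(256)) = 16.
Baby table (90^j mod 257 for j=0..15):
  0:1  1:90  2:133  3:148  4:213  5:152  6:59  7:170
  8:137  9:251  10:231  11:230  12:140  13:7  14:116  15:160
Giant step factor: 90^(-16) ≡ 225 (mod 257).
Scan 97·225^i mod 257 for i = 0, 1, …:
  i=0: 97   i=1: 237   i=2: 126   i=3: 80
  i=4: 10   i=5: 194   i=6: 217   i=7: 252
  i=8: 160
Match at i=8, j=15: k = 8·16 + 15 = 143.

143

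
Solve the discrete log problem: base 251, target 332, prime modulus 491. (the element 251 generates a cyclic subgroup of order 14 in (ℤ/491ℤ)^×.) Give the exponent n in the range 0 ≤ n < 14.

Successive powers of 251 modulo 491:
  251^0=1  251^1=251  251^2=153  251^3=105  251^4=332
So 251^4 ≡ 332 (mod 491), giving n = 4.

4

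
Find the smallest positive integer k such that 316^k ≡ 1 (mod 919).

The order of 316 must divide p − 1 = 918 = 2 · 3^3 · 17.
Divisors: 1, 2, 3, 6, 9, 17, 18, 27, 34, 51, 54, 102, 153, 306, 459, 918.
Check each in increasing order: 316^1 ≡ 316;  316^2 ≡ 604;  316^3 ≡ 631;  316^6 ≡ 234;  316^9 ≡ 614;  316^17 ≡ 53;  316^18 ≡ 206;  316^27 ≡ 581;  316^34 ≡ 52;  316^51 ≡ 918;  316^54 ≡ 288;  316^102 ≡ 1.
Smallest exponent giving 1 is 102.

102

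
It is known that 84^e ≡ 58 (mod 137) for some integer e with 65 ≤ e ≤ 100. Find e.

75

Compute 84^65 mod 137 = 75, then multiply by 84 repeatedly:
  84^65=75  84^66=135  84^67=106  84^68=136  84^69=53
  84^70=68  84^71=95  84^72=34  84^73=116  84^74=17
  84^75=58
Found 58 at exponent 75.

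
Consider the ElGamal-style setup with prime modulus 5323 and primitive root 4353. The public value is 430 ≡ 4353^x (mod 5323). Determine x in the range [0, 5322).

838

Baby-step giant-step with m = ceil(sqrt(5322)) = 73.
Baby table (4353^j mod 5323 for j=0..72):
  0:1  1:4353  2:4052  3:3257  4:2572  5:1647  6:4633  7:3925
  8:4018  9:4299  10:3202  11:2692  12:2353  13:1157  14:863  15:3924
  16:4988  17:247  18:5268  19:120  20:706  21:1847  22:2261  23:5229
  24:689  25:2368  26:2576  27:3090  28:4872  29:984  30:3660  31:241
  32:442  33:2423  34:2456  35:2384  36:3025  37:4046  38:3754  39:4875
  40:3397  41:5170  42:4689  43:2835  44:2041  45:386  46:3513  47:4433
  48:974  49:2714  50:2305  51:5133  52:3318  53:1955  54:3961  55:1036
  56:1127  57:3348  58:4793  59:3092  60:2932  61:3765  62:4851  63:62
  64:3736  65:1043  66:4983  67:5097  68:977  69:5127  70:3815  71:4258
  72:388
Giant step factor: 4353^(-73) ≡ 4098 (mod 5323).
Scan 430·4098^i mod 5323 for i = 0, 1, …:
  i=0: 430   i=1: 227   i=2: 4044   i=3: 1813
  i=4: 4089   i=5: 5241   i=6: 4636   i=7: 541
  i=8: 2650   i=9: 780   i=10: 2640   i=11: 2384
Match at i=11, j=35: x = 11·73 + 35 = 838.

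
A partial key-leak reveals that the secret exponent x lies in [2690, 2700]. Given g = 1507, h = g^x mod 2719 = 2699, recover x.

Compute 1507^2690 mod 2719 = 338, then multiply by 1507 repeatedly:
  1507^2690=338  1507^2691=913  1507^2692=77  1507^2693=1841  1507^2694=1007
  1507^2695=347  1507^2696=881  1507^2697=795  1507^2698=1705  1507^2699=2699
Found 2699 at exponent 2699.

2699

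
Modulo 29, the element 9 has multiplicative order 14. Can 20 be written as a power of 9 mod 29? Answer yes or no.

yes

⟨9⟩ has order 14; its elements mod 29 are {1, 4, 5, 6, 7, 9, 13, 16, 20, 22, 23, 24, 25, 28}.
20 is in this set.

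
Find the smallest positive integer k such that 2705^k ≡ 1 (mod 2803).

1401

The order of 2705 must divide p − 1 = 2802 = 2 · 3 · 467.
Divisors: 1, 2, 3, 6, 467, 934, 1401, 2802.
Check each in increasing order: 2705^1 ≡ 2705;  2705^2 ≡ 1195;  2705^3 ≡ 616;  2705^6 ≡ 1051;  2705^467 ≡ 2389;  2705^934 ≡ 413;  2705^1401 ≡ 1.
Smallest exponent giving 1 is 1401.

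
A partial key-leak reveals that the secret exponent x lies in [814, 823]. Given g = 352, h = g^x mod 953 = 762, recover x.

815

Compute 352^814 mod 953 = 235, then multiply by 352 repeatedly:
  352^814=235  352^815=762
Found 762 at exponent 815.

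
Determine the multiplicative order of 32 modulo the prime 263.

The order of 32 must divide p − 1 = 262 = 2 · 131.
Divisors: 1, 2, 131, 262.
Check each in increasing order: 32^1 ≡ 32;  32^2 ≡ 235;  32^131 ≡ 1.
Smallest exponent giving 1 is 131.

131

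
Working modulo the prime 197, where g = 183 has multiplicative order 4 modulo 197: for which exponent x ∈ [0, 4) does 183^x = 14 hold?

Successive powers of 183 modulo 197:
  183^0=1  183^1=183  183^2=196  183^3=14
So 183^3 ≡ 14 (mod 197), giving x = 3.

3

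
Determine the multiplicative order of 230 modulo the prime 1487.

1486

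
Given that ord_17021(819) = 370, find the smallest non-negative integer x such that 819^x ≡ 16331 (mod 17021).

Baby-step giant-step with m = ceil(sqrt(370)) = 20.
Baby table (819^j mod 17021 for j=0..19):
  0:1  1:819  2:6942  3:484  4:4913  5:6791  6:12983  7:11973
  8:1791  9:3023  10:7792  11:15794  12:16347  13:9687  14:1867  15:14204
  16:7733  17:1515  18:15273  19:15173
Giant step factor: 819^(-20) ≡ 15566 (mod 17021).
Scan 16331·15566^i mod 17021 for i = 0, 1, …:
  i=0: 16331   i=1: 16732   i=2: 11991   i=3: 16641
  i=4: 8228   i=5: 11044   i=6: 15825   i=7: 4038
  i=8: 13976   i=9: 5015     …   i=15: 3019
  i=16: 15794
Match at i=16, j=11: x = 16·20 + 11 = 331.

331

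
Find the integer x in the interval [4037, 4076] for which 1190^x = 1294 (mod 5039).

4050

Compute 1190^4037 mod 5039 = 466, then multiply by 1190 repeatedly:
  1190^4037=466  1190^4038=250  1190^4039=199  1190^4040=5016  1190^4041=2864
  1190^4042=1796  1190^4043=704  1190^4044=1286  1190^4045=3523  1190^4046=4961
  1190^4047=2921  1190^4048=4119  1190^4049=3702  1190^4050=1294
Found 1294 at exponent 4050.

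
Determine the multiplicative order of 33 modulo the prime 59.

58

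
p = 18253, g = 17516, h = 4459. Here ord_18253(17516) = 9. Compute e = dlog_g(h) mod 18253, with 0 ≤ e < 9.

Successive powers of 17516 modulo 18253:
  17516^0=1  17516^1=17516  17516^2=13832  17516^3=9243  17516^4=14531  17516^5=5164
  17516^6=9009  17516^7=4459
So 17516^7 ≡ 4459 (mod 18253), giving e = 7.

7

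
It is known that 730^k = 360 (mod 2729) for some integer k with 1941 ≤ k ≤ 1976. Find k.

Compute 730^1941 mod 2729 = 1070, then multiply by 730 repeatedly:
  730^1941=1070  730^1942=606  730^1943=282  730^1944=1185  730^1945=2686
  730^1946=1358  730^1947=713  730^1948=1980  730^1949=1759  730^1950=1440
  730^1951=535  730^1952=303  730^1953=141  730^1954=1957  730^1955=1343
  730^1956=679  730^1957=1721  730^1958=990  730^1959=2244  730^1960=720
  730^1961=1632  730^1962=1516  730^1963=1435  730^1964=2343  730^1965=2036
  730^1966=1704  730^1967=2225  730^1968=495  730^1969=1122  730^1970=360
Found 360 at exponent 1970.

1970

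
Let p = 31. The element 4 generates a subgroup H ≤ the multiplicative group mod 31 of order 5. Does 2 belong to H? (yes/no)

yes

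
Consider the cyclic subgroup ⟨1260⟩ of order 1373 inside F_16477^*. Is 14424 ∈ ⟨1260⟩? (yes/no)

no

14424 ∈ ⟨1260⟩ iff 14424^1373 ≡ 1 (mod 16477), since |⟨1260⟩| = 1373.
14424^1373 mod 16477 = 15591.
Since 15591 ≠ 1, 14424 does not lie in the subgroup.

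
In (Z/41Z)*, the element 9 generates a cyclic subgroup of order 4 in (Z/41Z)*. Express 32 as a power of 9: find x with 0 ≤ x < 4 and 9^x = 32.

3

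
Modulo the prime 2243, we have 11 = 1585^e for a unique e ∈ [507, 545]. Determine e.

Compute 1585^507 mod 2243 = 339, then multiply by 1585 repeatedly:
  1585^507=339  1585^508=1238  1585^509=1848  1585^510=1965  1585^511=1241
  1585^512=2117  1585^513=2160  1585^514=782  1585^515=1334  1585^516=1484
  1585^517=1476  1585^518=11
Found 11 at exponent 518.

518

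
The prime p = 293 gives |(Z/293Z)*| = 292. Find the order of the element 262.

The order of 262 must divide p − 1 = 292 = 2^2 · 73.
Divisors: 1, 2, 4, 73, 146, 292.
Check each in increasing order: 262^1 ≡ 262;  262^2 ≡ 82;  262^4 ≡ 278;  262^73 ≡ 1.
Smallest exponent giving 1 is 73.

73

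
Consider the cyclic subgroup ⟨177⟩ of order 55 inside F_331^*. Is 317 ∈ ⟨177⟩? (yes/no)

317 ∈ ⟨177⟩ iff 317^55 ≡ 1 (mod 331), since |⟨177⟩| = 55.
317^55 mod 331 = 300.
Since 300 ≠ 1, 317 does not lie in the subgroup.

no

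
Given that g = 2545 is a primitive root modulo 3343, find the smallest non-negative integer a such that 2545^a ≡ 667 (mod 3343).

3290

Baby-step giant-step with m = ceil(sqrt(3342)) = 58.
Baby table (2545^j mod 3343 for j=0..57):
  0:1  1:2545  2:1634  3:3181  4:2242  5:2732  6:2843  7:1183
  8:2035  9:768  10:2248  11:1287  12:2618  13:211  14:2115  15:445
  16:2591  17:1699  18:1456  19:1476  20:2231  21:1481  22:1584  23:2965
  24:774  25:803  26:1062  27:1646  28:291  29:1792  30:788  31:3003
  32:537  33:2721  34:1592  35:3267  36:474  37:2850  38:2283  39:101
  40:2977  41:1227  42:353  43:2461  44:1806  45:2988  46:2478  47:1612
  48:679  49:3067  50:2953  51:321  52:1253  53:3006  54:1486  55:937
  56:1106  57:3307
Giant step factor: 2545^(-58) ≡ 460 (mod 3343).
Scan 667·460^i mod 3343 for i = 0, 1, …:
  i=0: 667   i=1: 2607   i=2: 2426   i=3: 2741
  i=4: 549   i=5: 1815   i=6: 2493   i=7: 131
  i=8: 86   i=9: 2787     …   i=55: 1665
  i=56: 353
Match at i=56, j=42: a = 56·58 + 42 = 3290.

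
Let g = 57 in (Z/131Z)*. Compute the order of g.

The order of 57 must divide p − 1 = 130 = 2 · 5 · 13.
Divisors: 1, 2, 5, 10, 13, 26, 65, 130.
Check each in increasing order: 57^1 ≡ 57;  57^2 ≡ 105;  57^5 ≡ 18;  57^10 ≡ 62;  57^13 ≡ 78;  57^26 ≡ 58;  57^65 ≡ 130;  57^130 ≡ 1.
Smallest exponent giving 1 is 130.

130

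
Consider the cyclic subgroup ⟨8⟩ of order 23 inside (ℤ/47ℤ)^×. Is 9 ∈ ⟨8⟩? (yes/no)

yes

⟨8⟩ has order 23; its elements mod 47 are {1, 2, 3, 4, 6, 7, 8, 9, 12, 14, 16, 17, 18, 21, 24, 25, 27, 28, 32, 34, 36, 37, 42}.
9 is in this set.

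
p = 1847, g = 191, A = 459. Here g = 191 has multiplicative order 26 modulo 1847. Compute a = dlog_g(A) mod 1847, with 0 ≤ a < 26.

15

Successive powers of 191 modulo 1847:
  191^0=1  191^1=191  191^2=1388  191^3=987  191^4=123  191^5=1329
  191^6=800  191^7=1346  191^8=353  191^9=931  191^10=509  191^11=1175
  191^12=938  191^13=1846  191^14=1656  191^15=459
So 191^15 ≡ 459 (mod 1847), giving a = 15.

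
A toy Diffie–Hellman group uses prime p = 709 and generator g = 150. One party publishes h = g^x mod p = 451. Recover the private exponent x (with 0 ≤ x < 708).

153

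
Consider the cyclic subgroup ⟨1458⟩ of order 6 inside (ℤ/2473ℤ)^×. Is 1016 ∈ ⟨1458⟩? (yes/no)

yes

1016 ∈ ⟨1458⟩ iff 1016^6 ≡ 1 (mod 2473), since |⟨1458⟩| = 6.
1016^6 mod 2473 = 1.
Since 1 = 1, 1016 lies in the subgroup.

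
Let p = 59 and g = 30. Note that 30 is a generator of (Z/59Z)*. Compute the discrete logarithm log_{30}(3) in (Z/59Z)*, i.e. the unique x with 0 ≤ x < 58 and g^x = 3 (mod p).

8

Baby-step giant-step with m = ceil(sqrt(58)) = 8.
Baby table (30^j mod 59 for j=0..7):
  0:1  1:30  2:15  3:37  4:48  5:24  6:12  7:6
Giant step factor: 30^(-8) ≡ 20 (mod 59).
Scan 3·20^i mod 59 for i = 0, 1, …:
  i=0: 3   i=1: 1
Match at i=1, j=0: x = 1·8 + 0 = 8.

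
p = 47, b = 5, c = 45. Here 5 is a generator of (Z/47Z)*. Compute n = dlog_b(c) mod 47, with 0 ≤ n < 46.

41

Baby-step giant-step with m = ceil(sqrt(46)) = 7.
Baby table (5^j mod 47 for j=0..6):
  0:1  1:5  2:25  3:31  4:14  5:23  6:21
Giant step factor: 5^(-7) ≡ 30 (mod 47).
Scan 45·30^i mod 47 for i = 0, 1, …:
  i=0: 45   i=1: 34   i=2: 33   i=3: 3
  i=4: 43   i=5: 21
Match at i=5, j=6: n = 5·7 + 6 = 41.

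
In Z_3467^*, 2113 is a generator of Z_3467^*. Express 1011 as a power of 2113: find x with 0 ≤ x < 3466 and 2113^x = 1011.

1609

Baby-step giant-step with m = ceil(sqrt(3466)) = 59.
Baby table (2113^j mod 3467 for j=0..58):
  0:1  1:2113  2:2740  3:3197  4:1545  5:2138  6:93  7:2357
  8:1729  9:2626  10:1538  11:1215  12:1715  13:780  14:1315  15:1528
  16:887  17:2051  18:13  19:3200  20:950  21:3424  22:2750  23:58
  24:1209  25:2905  26:1675  27:2935  28:2659  29:1927  30:1493  31:3206
  32:3227  33:2529  34:1130  35:2394  36:169  37:3463  38:1949  39:2908
  40:1080  41:754  42:1849  43:3095  44:973  45:18  46:3364  47:782
  48:2074  49:74  50:347  51:1674  52:822  53:3386  54:2197  55:3415
  56:1068  57:3134  58:172
Giant step factor: 2113^(-59) ≡ 1829 (mod 3467).
Scan 1011·1829^i mod 3467 for i = 0, 1, …:
  i=0: 1011   i=1: 1208   i=2: 953   i=3: 2603
  i=4: 696   i=5: 595   i=6: 3084   i=7: 3294
  i=8: 2547   i=9: 2282     …   i=26: 2605
  i=27: 887
Match at i=27, j=16: x = 27·59 + 16 = 1609.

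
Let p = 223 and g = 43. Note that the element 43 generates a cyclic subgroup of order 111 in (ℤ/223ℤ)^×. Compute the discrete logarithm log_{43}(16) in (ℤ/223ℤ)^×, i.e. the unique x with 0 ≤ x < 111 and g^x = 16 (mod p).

87

Baby-step giant-step with m = ceil(sqrt(111)) = 11.
Baby table (43^j mod 223 for j=0..10):
  0:1  1:43  2:65  3:119  4:211  5:153  6:112  7:133
  8:144  9:171  10:217
Giant step factor: 43^(-11) ≡ 172 (mod 223).
Scan 16·172^i mod 223 for i = 0, 1, …:
  i=0: 16   i=1: 76   i=2: 138   i=3: 98
  i=4: 131   i=5: 9   i=6: 210   i=7: 217
Match at i=7, j=10: x = 7·11 + 10 = 87.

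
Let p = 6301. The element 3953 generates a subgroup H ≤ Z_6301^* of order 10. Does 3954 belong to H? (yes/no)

no

⟨3953⟩ has order 10; its elements mod 6301 are {1, 93, 271, 2171, 2348, 3953, 4130, 6030, 6208, 6300}.
3954 is not in this set.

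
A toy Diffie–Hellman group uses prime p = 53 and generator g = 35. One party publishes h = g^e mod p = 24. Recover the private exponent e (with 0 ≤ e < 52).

Baby-step giant-step with m = ceil(sqrt(52)) = 8.
Baby table (35^j mod 53 for j=0..7):
  0:1  1:35  2:6  3:51  4:36  5:41  6:4  7:34
Giant step factor: 35^(-8) ≡ 42 (mod 53).
Scan 24·42^i mod 53 for i = 0, 1, …:
  i=0: 24   i=1: 1
Match at i=1, j=0: e = 1·8 + 0 = 8.

8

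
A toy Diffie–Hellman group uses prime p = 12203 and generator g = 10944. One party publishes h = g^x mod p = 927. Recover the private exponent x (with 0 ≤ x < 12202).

8565

Baby-step giant-step with m = ceil(sqrt(12202)) = 111.
Baby table (10944^j mod 12203 for j=0..110):
  0:1  1:10944  2:10894  3:626  4:5061  5:10370  6:1380  7:7609
  8:11827  9:9670  10:4064  11:8684  12:732  13:5840  14:5849  15:6721
  16:7143  17:574  18:9514  19:5220  20:5437  21:700  22:9519  23:11128
  24:11095  25:3830  26:10418  27:1963  28:5792  29:5266  30:8538  31:1501
  32:1706  33:12077  34:12198  35:6295  36:6545  37:9073  38:11304  39:9165
  40:5303  41:10767  42:1880  43:462  44:4086  45:5392  46:8543  47:7409
  48:7364  49:3004  50:894  51:9333  52:1242  53:10509  54:9424  55:8703
  56:1217  57:5375  58:5540  59:5256  60:8925  61:2388  62:7649  63:10279
  64:6122  65:4698  66:3673  67:630  68:25  69:5134  70:3884  71:3447
  72:4495  73:2987  74:10094  75:7180  76:2803  77:9893  78:3976  79:9649
  80:6097  81:11767  82:11992  83:9386  84:7733  85:2147  86:5993  87:8470
  88:1692  89:5297  90:6118  91:9734  92:8909  93:10329  94:4187  95:263
  96:10567  97:9620  98:5999  99:916  100:6041  101:9053  102:12078  103:10939
  104:4986  105:7171  106:1931  107:9471  108:10545  109:709  110:10391
Giant step factor: 10944^(-111) ≡ 299 (mod 12203).
Scan 927·299^i mod 12203 for i = 0, 1, …:
  i=0: 927   i=1: 8707   i=2: 4154   i=3: 9543
  i=4: 10058   i=5: 5404   i=6: 5000   i=7: 6234
  i=8: 9110   i=9: 2621     …   i=76: 10888
  i=77: 9514
Match at i=77, j=18: x = 77·111 + 18 = 8565.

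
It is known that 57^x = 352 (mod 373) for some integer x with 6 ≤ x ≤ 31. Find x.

Compute 57^6 mod 373 = 282, then multiply by 57 repeatedly:
  57^6=282  57^7=35  57^8=130  57^9=323  57^10=134
  57^11=178  57^12=75  57^13=172  57^14=106  57^15=74
  57^16=115  57^17=214  57^18=262  57^19=14  57^20=52
  57^21=353  57^22=352
Found 352 at exponent 22.

22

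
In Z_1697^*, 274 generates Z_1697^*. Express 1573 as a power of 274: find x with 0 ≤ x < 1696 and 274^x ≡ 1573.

Baby-step giant-step with m = ceil(sqrt(1696)) = 42.
Baby table (274^j mod 1697 for j=0..41):
  0:1  1:274  2:408  3:1487  4:158  5:867  6:1675  7:760
  8:1206  9:1226  10:1615  11:1290  12:484  13:250  14:620  15:180
  16:107  17:469  18:1231  19:1288  20:1633  21:1131  22:1040  23:1561
  24:70  25:513  26:1408  27:573  28:878  29:1295  30:157  31:593
  32:1267  33:970  34:1048  35:359  36:1637  37:530  38:975  39:721
  40:702  41:587
Giant step factor: 274^(-42) ≡ 9 (mod 1697).
Scan 1573·9^i mod 1697 for i = 0, 1, …:
  i=0: 1573   i=1: 581   i=2: 138   i=3: 1242
  i=4: 996   i=5: 479   i=6: 917   i=7: 1465
  i=8: 1306   i=9: 1572   i=10: 572   i=11: 57
  i=12: 513
Match at i=12, j=25: x = 12·42 + 25 = 529.

529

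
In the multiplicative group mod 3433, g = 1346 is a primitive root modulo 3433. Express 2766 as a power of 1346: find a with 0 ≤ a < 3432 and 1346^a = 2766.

2625

Baby-step giant-step with m = ceil(sqrt(3432)) = 59.
Baby table (1346^j mod 3433 for j=0..58):
  0:1  1:1346  2:2525  3:3413  4:544  5:995  6:400  7:2852
  8:698  9:2299  10:1321  11:3205  12:2082  13:1044  14:1127  15:2989
  16:3151  17:1491  18:2014  19:2207  20:1077  21:916  22:489  23:2491
  24:2278  25:519  26:1675  27:2502  28:3352  29:830  30:1455  31:1620
  32:565  33:1797  34:1930  35:2432  36:1823  37:2596  38:2855  39:1303
  40:3008  41:1261  42:1404  43:1634  44:2244  45:2817  46:1650  47:3182
  48:2021  49:1330  50:1587  51:776  52:864  53:2590  54:1645  55:3318
  56:3128  57:1430  58:2300
Giant step factor: 1346^(-59) ≡ 2084 (mod 3433).
Scan 2766·2084^i mod 3433 for i = 0, 1, …:
  i=0: 2766   i=1: 337   i=2: 1976   i=3: 1817
  i=4: 29   i=5: 2075   i=6: 2153   i=7: 3354
  i=8: 148   i=9: 2895     …   i=43: 2758
  i=44: 830
Match at i=44, j=29: a = 44·59 + 29 = 2625.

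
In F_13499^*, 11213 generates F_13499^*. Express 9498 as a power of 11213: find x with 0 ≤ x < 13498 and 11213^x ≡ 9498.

Baby-step giant-step with m = ceil(sqrt(13498)) = 117.
Baby table (11213^j mod 13499 for j=0..116):
  0:1  1:11213  2:1683  3:13376  4:11198  5:8975  6:1630  7:13043
  8:2993  9:1995  10:2092  11:9833  12:11096  13:12664  14:5451  15:12090
  16:8212  17:4477  18:11319  19:2349  20:2788  21:11659  22:8051  23:8050
  24:10336  25:8653  26:8776  27:11077  28:2102  29:472  30:928  31:11434
  32:9439  33:7347  34:11013  35:13416  36:752  37:8800  38:10209  39:1997
  40:11019  41:13199  42:10850  43:8062  44:9902  45:1851  46:7300  47:10463
  48:1810  49:6533  50:8955  51:6853  52:6381  53:5453  54:7518  55:11578
  56:4231  57:6717  58:6800  59:6048  60:10747  61:538  62:12040  63:1021
  64:1321  65:3970  66:9407  67:13004  68:11153  69:3853  70:6889  71:5079
  72:12045  73:3090  74:9736  75:3355  76:11401  77:3883  78:5804  79:1573
  80:8355  81:1555  82:9006  83:11758  84:11220  85:12679  86:11658  87:10337
  88:6367  89:10459  90:10954  91:13300  92:9447  93:2558  94:10978  95:12432
  96:9342  97:13105  98:9750  99:11848  100:7965  101:2161  102:588  103:5732
  104:4177  105:8670  106:10411  107:12690  108:11  109:1852  110:5014  111:12146
  112:1687  113:4232  114:4431  115:8483  116:5925
Giant step factor: 11213^(-117) ≡ 9246 (mod 13499).
Scan 9498·9246^i mod 13499 for i = 0, 1, …:
  i=0: 9498   i=1: 7513   i=2: 12843   i=3: 9174
  i=4: 8587   i=5: 7783   i=6: 11948   i=7: 8891
  i=8: 10775   i=9: 3030     …   i=90: 356
  i=91: 11319
Match at i=91, j=18: x = 91·117 + 18 = 10665.

10665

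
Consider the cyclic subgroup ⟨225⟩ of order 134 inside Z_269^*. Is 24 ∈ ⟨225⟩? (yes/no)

24 ∈ ⟨225⟩ iff 24^134 ≡ 1 (mod 269), since |⟨225⟩| = 134.
24^134 mod 269 = 1.
Since 1 = 1, 24 lies in the subgroup.

yes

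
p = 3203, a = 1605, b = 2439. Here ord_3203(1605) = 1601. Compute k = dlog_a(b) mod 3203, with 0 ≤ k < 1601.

393

Baby-step giant-step with m = ceil(sqrt(1601)) = 41.
Baby table (1605^j mod 3203 for j=0..40):
  0:1  1:1605  2:813  3:1244  4:1151  5:2427  6:487  7:103
  8:1962  9:461  10:12  11:42  12:147  13:2116  14:1000  15:297
  16:2641  17:1236  18:1123  19:2329  20:144  21:504  22:1764  23:2971
  24:2391  25:361  26:2865  27:2020  28:664  29:2324  30:1728  31:2845
  32:1950  33:419  34:3068  35:1129  36:2350  37:1819  38:1562  39:2264
  40:1518
Giant step factor: 1605^(-41) ≡ 885 (mod 3203).
Scan 2439·885^i mod 3203 for i = 0, 1, …:
  i=0: 2439   i=1: 2896   i=2: 560   i=3: 2338
  i=4: 3195   i=5: 2529   i=6: 2471   i=7: 2389
  i=8: 285   i=9: 2391
Match at i=9, j=24: k = 9·41 + 24 = 393.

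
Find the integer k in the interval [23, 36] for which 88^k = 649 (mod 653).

36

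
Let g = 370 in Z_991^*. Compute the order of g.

The order of 370 must divide p − 1 = 990 = 2 · 3^2 · 5 · 11.
Divisors: 1, 2, 3, 5, 6, 9, 10, 11, 15, 18, 22, 30, 33, 45, 55, 66, 90, 99, 110, 165, 198, 330, 495, 990.
Check each in increasing order: 370^1 ≡ 370;  370^2 ≡ 142;  370^3 ≡ 17;  370^5 ≡ 432;  370^6 ≡ 289;  370^9 ≡ 949;  370^10 ≡ 316;  370^11 ≡ 973;  370^15 ≡ 745;  370^18 ≡ 773;  370^22 ≡ 324;  370^30 ≡ 65;  370^33 ≡ 114;  370^45 ≡ 857;  370^55 ≡ 269;  370^66 ≡ 113;  370^90 ≡ 118;  370^99 ≡ 990;  370^110 ≡ 18;  370^165 ≡ 878;  370^198 ≡ 1.
Smallest exponent giving 1 is 198.

198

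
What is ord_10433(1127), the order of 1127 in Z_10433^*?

The order of 1127 must divide p − 1 = 10432 = 2^6 · 163.
Divisors: 1, 2, 4, 8, 16, 32, 64, 163, 326, 652, 1304, 2608, 5216, 10432.
Check each in increasing order: 1127^1 ≡ 1127;  1127^2 ≡ 7736;  1127^4 ≡ 2008;  1127^8 ≡ 4926;  1127^16 ≡ 8751;  1127^32 ≡ 1781;  1127^64 ≡ 329;  1127^163 ≡ 8236;  1127^326 ≡ 6763;  1127^652 ≡ 10330;  1127^1304 ≡ 176;  1127^2608 ≡ 10110;  1127^5216 ≡ 10432;  1127^10432 ≡ 1.
Smallest exponent giving 1 is 10432.

10432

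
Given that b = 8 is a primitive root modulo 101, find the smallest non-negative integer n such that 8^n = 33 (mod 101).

94

Baby-step giant-step with m = ceil(sqrt(100)) = 10.
Baby table (8^j mod 101 for j=0..9):
  0:1  1:8  2:64  3:7  4:56  5:44  6:49  7:89
  8:5  9:40
Giant step factor: 8^(-10) ≡ 6 (mod 101).
Scan 33·6^i mod 101 for i = 0, 1, …:
  i=0: 33   i=1: 97   i=2: 77   i=3: 58
  i=4: 45   i=5: 68   i=6: 4   i=7: 24
  i=8: 43   i=9: 56
Match at i=9, j=4: n = 9·10 + 4 = 94.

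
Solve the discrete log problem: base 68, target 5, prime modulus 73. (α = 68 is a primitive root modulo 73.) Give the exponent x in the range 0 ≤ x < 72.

Baby-step giant-step with m = ceil(sqrt(72)) = 9.
Baby table (68^j mod 73 for j=0..8):
  0:1  1:68  2:25  3:21  4:41  5:14  6:3  7:58
  8:2
Giant step factor: 68^(-9) ≡ 51 (mod 73).
Scan 5·51^i mod 73 for i = 0, 1, …:
  i=0: 5   i=1: 36   i=2: 11   i=3: 50
  i=4: 68
Match at i=4, j=1: x = 4·9 + 1 = 37.

37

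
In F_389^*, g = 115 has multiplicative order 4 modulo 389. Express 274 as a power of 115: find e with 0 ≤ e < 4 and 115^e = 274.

3

Successive powers of 115 modulo 389:
  115^0=1  115^1=115  115^2=388  115^3=274
So 115^3 ≡ 274 (mod 389), giving e = 3.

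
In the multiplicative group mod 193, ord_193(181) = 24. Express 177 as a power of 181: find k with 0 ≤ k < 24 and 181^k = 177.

11

Successive powers of 181 modulo 193:
  181^0=1  181^1=181  181^2=144  181^3=9  181^4=85  181^5=138
  181^6=81  181^7=186  181^8=84  181^9=150  181^10=130  181^11=177
So 181^11 ≡ 177 (mod 193), giving k = 11.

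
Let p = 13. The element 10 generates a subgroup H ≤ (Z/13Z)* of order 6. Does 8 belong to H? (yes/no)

no

⟨10⟩ has order 6; its elements mod 13 are {1, 3, 4, 9, 10, 12}.
8 is not in this set.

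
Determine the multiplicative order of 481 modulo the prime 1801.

The order of 481 must divide p − 1 = 1800 = 2^3 · 3^2 · 5^2.
Divisors: 1, 2, 3, 4, 5, 6, 8, 9, 10, 12, 15, 18, 20, 24, 25, 30, 36, 40, 45, 50, 60, 72, 75, 90, 100, 120, 150, 180, 200, 225, 300, 360, 450, 600, 900, 1800.
Check each in increasing order: 481^1 ≡ 481;  481^2 ≡ 833;  481^3 ≡ 851;  481^4 ≡ 504;  481^5 ≡ 1090;  481^6 ≡ 199;  481^8 ≡ 75;  481^9 ≡ 55;  481^10 ≡ 1241;  481^12 ≡ 1780;  481^15 ≡ 139;  481^18 ≡ 1224;  481^20 ≡ 226;  481^24 ≡ 441;  481^25 ≡ 1404;  481^30 ≡ 1311;  481^36 ≡ 1545;  481^40 ≡ 648;  481^45 ≡ 328;  481^50 ≡ 922;  481^60 ≡ 567;  481^72 ≡ 700;  481^75 ≡ 1370;  481^90 ≡ 1325;  481^100 ≡ 12;  481^120 ≡ 911;  481^150 ≡ 258;  481^180 ≡ 1451;  481^200 ≡ 144;  481^225 ≡ 464;  481^300 ≡ 1728;  481^360 ≡ 32;  481^450 ≡ 977;  481^600 ≡ 1727;  481^900 ≡ 1800;  481^1800 ≡ 1.
Smallest exponent giving 1 is 1800.

1800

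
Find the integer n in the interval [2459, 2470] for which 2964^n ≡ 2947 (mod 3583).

Compute 2964^2459 mod 3583 = 2522, then multiply by 2964 repeatedly:
  2964^2459=2522  2964^2460=1070  2964^2461=525  2964^2462=1078  2964^2463=2739
  2964^2464=2901  2964^2465=2947
Found 2947 at exponent 2465.

2465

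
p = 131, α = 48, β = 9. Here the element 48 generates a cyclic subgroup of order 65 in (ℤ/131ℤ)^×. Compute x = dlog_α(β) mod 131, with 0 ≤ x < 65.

19

Successive powers of 48 modulo 131:
  48^0=1  48^1=48  48^2=77  48^3=28  48^4=34  48^5=60
  48^6=129  48^7=35  48^8=108  48^9=75  48^10=63  48^11=11
  48^12=4  48^13=61  48^14=46  48^15=112  48^16=5  48^17=109
  48^18=123  48^19=9
So 48^19 ≡ 9 (mod 131), giving x = 19.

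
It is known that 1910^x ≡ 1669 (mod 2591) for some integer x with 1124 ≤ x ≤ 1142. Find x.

Compute 1910^1124 mod 2591 = 735, then multiply by 1910 repeatedly:
  1910^1124=735  1910^1125=2119  1910^1126=148  1910^1127=261  1910^1128=1038
  1910^1129=465  1910^1130=2028  1910^1131=2526  1910^1132=218  1910^1133=1820
  1910^1134=1669
Found 1669 at exponent 1134.

1134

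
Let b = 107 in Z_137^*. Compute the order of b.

68

The order of 107 must divide p − 1 = 136 = 2^3 · 17.
Divisors: 1, 2, 4, 8, 17, 34, 68, 136.
Check each in increasing order: 107^1 ≡ 107;  107^2 ≡ 78;  107^4 ≡ 56;  107^8 ≡ 122;  107^17 ≡ 100;  107^34 ≡ 136;  107^68 ≡ 1.
Smallest exponent giving 1 is 68.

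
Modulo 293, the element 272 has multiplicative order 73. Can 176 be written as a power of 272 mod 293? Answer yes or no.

no

176 ∈ ⟨272⟩ iff 176^73 ≡ 1 (mod 293), since |⟨272⟩| = 73.
176^73 mod 293 = 155.
Since 155 ≠ 1, 176 does not lie in the subgroup.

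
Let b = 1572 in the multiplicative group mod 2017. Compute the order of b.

144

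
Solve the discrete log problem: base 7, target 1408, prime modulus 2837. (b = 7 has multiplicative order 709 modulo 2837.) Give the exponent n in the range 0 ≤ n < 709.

Baby-step giant-step with m = ceil(sqrt(709)) = 27.
Baby table (7^j mod 2837 for j=0..26):
  0:1  1:7  2:49  3:343  4:2401  5:2622  6:1332  7:813
  8:17  9:119  10:833  11:157  12:1099  13:2019  14:2785  15:2473
  16:289  17:2023  18:2813  19:2669  20:1661  21:279  22:1953  23:2323
  24:2076  25:347  26:2429
Giant step factor: 7^(-27) ≡ 2389 (mod 2837).
Scan 1408·2389^i mod 2837 for i = 0, 1, …:
  i=0: 1408   i=1: 1867   i=2: 499   i=3: 571
  i=4: 2359   i=5: 1369   i=6: 2317   i=7: 326
  i=8: 1476   i=9: 2610   i=10: 2401
Match at i=10, j=4: n = 10·27 + 4 = 274.

274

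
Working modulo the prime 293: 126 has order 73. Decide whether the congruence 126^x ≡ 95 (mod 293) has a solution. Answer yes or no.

yes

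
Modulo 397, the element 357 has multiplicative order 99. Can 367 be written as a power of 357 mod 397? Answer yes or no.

yes

367 ∈ ⟨357⟩ iff 367^99 ≡ 1 (mod 397), since |⟨357⟩| = 99.
367^99 mod 397 = 1.
Since 1 = 1, 367 lies in the subgroup.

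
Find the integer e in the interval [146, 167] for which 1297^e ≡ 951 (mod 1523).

155

Compute 1297^146 mod 1523 = 752, then multiply by 1297 repeatedly:
  1297^146=752  1297^147=624  1297^148=615  1297^149=1126  1297^150=1388
  1297^151=50  1297^152=884  1297^153=1252  1297^154=326  1297^155=951
Found 951 at exponent 155.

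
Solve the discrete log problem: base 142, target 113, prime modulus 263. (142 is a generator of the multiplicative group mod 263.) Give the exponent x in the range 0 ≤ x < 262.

243

Baby-step giant-step with m = ceil(sqrt(262)) = 17.
Baby table (142^j mod 263 for j=0..16):
  0:1  1:142  2:176  3:7  4:205  5:180  6:49  7:120
  8:208  9:80  10:51  11:141  12:34  13:94  14:198  15:238
  16:132
Giant step factor: 142^(-17) ≡ 163 (mod 263).
Scan 113·163^i mod 263 for i = 0, 1, …:
  i=0: 113   i=1: 9   i=2: 152   i=3: 54
  i=4: 123   i=5: 61   i=6: 212   i=7: 103
  i=8: 220   i=9: 92     …   i=13: 156
  i=14: 180
Match at i=14, j=5: x = 14·17 + 5 = 243.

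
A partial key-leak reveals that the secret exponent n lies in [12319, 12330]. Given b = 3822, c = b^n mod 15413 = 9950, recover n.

Compute 3822^12319 mod 15413 = 11228, then multiply by 3822 repeatedly:
  3822^12319=11228  3822^12320=3624  3822^12321=10054  3822^12322=1779  3822^12323=2205
  3822^12324=12012  3822^12325=9950
Found 9950 at exponent 12325.

12325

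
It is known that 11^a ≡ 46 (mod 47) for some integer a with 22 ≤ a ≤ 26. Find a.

23

Compute 11^22 mod 47 = 17, then multiply by 11 repeatedly:
  11^22=17  11^23=46
Found 46 at exponent 23.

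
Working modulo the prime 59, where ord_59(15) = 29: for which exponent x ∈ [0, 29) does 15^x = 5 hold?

26

Successive powers of 15 modulo 59:
  15^0=1  15^1=15  15^2=48  15^3=12  15^4=3  15^5=45
  15^6=26  15^7=36  15^8=9  15^9=17  15^10=19  15^11=49
  15^12=27  15^13=51  15^14=57  15^15=29  15^16=22  15^17=35
  15^18=53  15^19=28  15^20=7  15^21=46  15^22=41  15^23=25
  15^24=21  15^25=20  15^26=5
So 15^26 ≡ 5 (mod 59), giving x = 26.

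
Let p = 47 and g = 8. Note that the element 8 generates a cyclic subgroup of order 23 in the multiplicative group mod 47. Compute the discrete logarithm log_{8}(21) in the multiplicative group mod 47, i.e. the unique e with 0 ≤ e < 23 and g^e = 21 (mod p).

18

Successive powers of 8 modulo 47:
  8^0=1  8^1=8  8^2=17  8^3=42  8^4=7  8^5=9
  8^6=25  8^7=12  8^8=2  8^9=16  8^10=34  8^11=37
  8^12=14  8^13=18  8^14=3  8^15=24  8^16=4  8^17=32
  8^18=21
So 8^18 ≡ 21 (mod 47), giving e = 18.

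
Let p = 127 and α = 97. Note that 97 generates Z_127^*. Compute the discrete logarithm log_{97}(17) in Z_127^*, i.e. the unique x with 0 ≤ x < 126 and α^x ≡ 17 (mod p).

116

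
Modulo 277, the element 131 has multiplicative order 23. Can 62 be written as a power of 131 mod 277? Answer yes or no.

no

⟨131⟩ has order 23; its elements mod 277 are {1, 16, 19, 27, 30, 52, 69, 84, 131, 155, 157, 164, 169, 175, 201, 203, 211, 213, 218, 236, 256, 264, 273}.
62 is not in this set.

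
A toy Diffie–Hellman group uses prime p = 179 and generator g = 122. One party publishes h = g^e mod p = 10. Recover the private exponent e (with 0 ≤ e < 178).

Baby-step giant-step with m = ceil(sqrt(178)) = 14.
Baby table (122^j mod 179 for j=0..13):
  0:1  1:122  2:27  3:72  4:13  5:154  6:172  7:41
  8:169  9:33  10:88  11:175  12:49  13:71
Giant step factor: 122^(-14) ≡ 156 (mod 179).
Scan 10·156^i mod 179 for i = 0, 1, …:
  i=0: 10   i=1: 128   i=2: 99   i=3: 50
  i=4: 103   i=5: 137   i=6: 71
Match at i=6, j=13: e = 6·14 + 13 = 97.

97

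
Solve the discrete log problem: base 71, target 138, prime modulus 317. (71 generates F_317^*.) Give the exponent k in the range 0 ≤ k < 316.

Baby-step giant-step with m = ceil(sqrt(316)) = 18.
Baby table (71^j mod 317 for j=0..17):
  0:1  1:71  2:286  3:18  4:10  5:76  6:7  7:180
  8:100  9:126  10:70  11:215  12:49  13:309  14:66  15:248
  16:173  17:237
Giant step factor: 71^(-18) ≡ 61 (mod 317).
Scan 138·61^i mod 317 for i = 0, 1, …:
  i=0: 138   i=1: 176   i=2: 275   i=3: 291
  i=4: 316   i=5: 256   i=6: 83   i=7: 308
  i=8: 85   i=9: 113   i=10: 236   i=11: 131
  i=12: 66
Match at i=12, j=14: k = 12·18 + 14 = 230.

230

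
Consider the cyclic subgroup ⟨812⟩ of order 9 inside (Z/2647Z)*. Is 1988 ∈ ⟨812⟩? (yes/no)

yes

⟨812⟩ has order 9; its elements mod 2647 are {1, 173, 185, 241, 812, 1988, 2233, 2461, 2494}.
1988 is in this set.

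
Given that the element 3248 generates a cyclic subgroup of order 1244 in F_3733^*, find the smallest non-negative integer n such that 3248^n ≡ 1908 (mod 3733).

1111

Baby-step giant-step with m = ceil(sqrt(1244)) = 36.
Baby table (3248^j mod 3733 for j=0..35):
  0:1  1:3248  2:46  3:88  4:2116  5:315  6:278  7:3291
  8:1589  9:2066  10:2167  11:1711  12:2624  13:313  14:1248  15:3199
  16:1413  17:1567  18:1537  19:1155  20:3508  21:868  22:849  23:2598
  24:1724  25:52  26:911  27:2392  28:843  29:1775  30:1448  31:3257
  32:3147  33:502  34:2908  35:694
Giant step factor: 3248^(-36) ≡ 2872 (mod 3733).
Scan 1908·2872^i mod 3733 for i = 0, 1, …:
  i=0: 1908   i=1: 3465   i=2: 3035   i=3: 3698
  i=4: 271   i=5: 1848   i=6: 2863   i=7: 2470
  i=8: 1140   i=9: 239     …   i=29: 213
  i=30: 3257
Match at i=30, j=31: n = 30·36 + 31 = 1111.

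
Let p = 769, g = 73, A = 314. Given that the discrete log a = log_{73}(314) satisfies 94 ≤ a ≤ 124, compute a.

Compute 73^94 mod 769 = 68, then multiply by 73 repeatedly:
  73^94=68  73^95=350  73^96=173  73^97=325  73^98=655
  73^99=137  73^100=4  73^101=292  73^102=553  73^103=381
  73^104=129  73^105=189  73^106=724  73^107=560  73^108=123
  73^109=520  73^110=279  73^111=373  73^112=314
Found 314 at exponent 112.

112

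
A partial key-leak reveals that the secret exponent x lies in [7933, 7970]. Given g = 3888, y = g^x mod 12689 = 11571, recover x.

Compute 3888^7933 mod 12689 = 7467, then multiply by 3888 repeatedly:
  3888^7933=7467  3888^7934=11953  3888^7935=6146  3888^7936=2261  3888^7937=9980
  3888^7938=11967  3888^7939=9822  3888^7940=6735  3888^7941=8273  3888^7942=11498
  3888^7943=877  3888^7944=9124  3888^7945=8357  3888^7946=8176  3888^7947=2343
  3888^7948=11571
Found 11571 at exponent 7948.

7948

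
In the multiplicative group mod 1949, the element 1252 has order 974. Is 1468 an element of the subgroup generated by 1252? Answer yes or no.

yes

1468 ∈ ⟨1252⟩ iff 1468^974 ≡ 1 (mod 1949), since |⟨1252⟩| = 974.
1468^974 mod 1949 = 1.
Since 1 = 1, 1468 lies in the subgroup.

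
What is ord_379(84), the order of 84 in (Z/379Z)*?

9

The order of 84 must divide p − 1 = 378 = 2 · 3^3 · 7.
Divisors: 1, 2, 3, 6, 7, 9, 14, 18, 21, 27, 42, 54, 63, 126, 189, 378.
Check each in increasing order: 84^1 ≡ 84;  84^2 ≡ 234;  84^3 ≡ 327;  84^6 ≡ 51;  84^7 ≡ 115;  84^9 ≡ 1.
Smallest exponent giving 1 is 9.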